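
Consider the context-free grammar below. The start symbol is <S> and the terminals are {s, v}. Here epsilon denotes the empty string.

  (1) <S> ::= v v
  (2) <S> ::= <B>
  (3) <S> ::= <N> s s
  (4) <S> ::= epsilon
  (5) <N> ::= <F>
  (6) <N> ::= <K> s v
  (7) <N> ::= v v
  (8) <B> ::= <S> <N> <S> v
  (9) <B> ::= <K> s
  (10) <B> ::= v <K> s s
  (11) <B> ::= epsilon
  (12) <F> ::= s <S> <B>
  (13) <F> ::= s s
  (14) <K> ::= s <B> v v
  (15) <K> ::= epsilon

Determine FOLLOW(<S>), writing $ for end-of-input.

FIRST(<F>) = {s}
FIRST(<K>) = {epsilon, s}
FIRST(<N>) = {s, v}  (via <F>, <K> s v)
FIRST(<S>) = {epsilon, s, v}  (via <B>, <N> s s)
FIRST(<B>) = {epsilon, s, v}  (via <S> <N> <S> v, <K> s)
FOLLOW(<S>) includes $ since <S> is the start symbol.
FOLLOW(<N>): in <S>::=<N> s s, <N> is followed by s s with FIRST {s}; in <B>::=<S> <N> <S> v, <N> is followed by <S> v with FIRST {s, v}. Thus FOLLOW(<N>) = {s, v}.
FOLLOW(<F>): in <N>::=<F>, the suffix after <F> is empty, so FOLLOW(<F>) ⊇ FOLLOW(<N>) = {s, v}. Thus FOLLOW(<F>) = {s, v}.
FOLLOW(<S>): in <B>::=<S> <N> <S> v (occurrence 1), <S> is followed by <N> <S> v with FIRST {s, v}; in <B>::=<S> <N> <S> v (occurrence 2), <S> is followed by v with FIRST {v}; in <F>::=s <S> <B>, <S> is followed by <B> with FIRST {epsilon, s, v}; in <F>::=s <S> <B>, the suffix after <S> is nullable, so FOLLOW(<S>) ⊇ FOLLOW(<F>) = {s, v}. Thus FOLLOW(<S>) = {$, s, v}.
FOLLOW(<B>): in <S>::=<B>, the suffix after <B> is empty, so FOLLOW(<B>) ⊇ FOLLOW(<S>) = {$, s, v}; in <F>::=s <S> <B>, the suffix after <B> is empty, so FOLLOW(<B>) ⊇ FOLLOW(<F>) = {s, v}; in <K>::=s <B> v v, <B> is followed by v v with FIRST {v}. Thus FOLLOW(<B>) = {$, s, v}.
FOLLOW(<K>): in <N>::=<K> s v, <K> is followed by s v with FIRST {s}; in <B>::=<K> s, <K> is followed by s with FIRST {s}; in <B>::=v <K> s s, <K> is followed by s s with FIRST {s}. Thus FOLLOW(<K>) = {s}.

{$, s, v}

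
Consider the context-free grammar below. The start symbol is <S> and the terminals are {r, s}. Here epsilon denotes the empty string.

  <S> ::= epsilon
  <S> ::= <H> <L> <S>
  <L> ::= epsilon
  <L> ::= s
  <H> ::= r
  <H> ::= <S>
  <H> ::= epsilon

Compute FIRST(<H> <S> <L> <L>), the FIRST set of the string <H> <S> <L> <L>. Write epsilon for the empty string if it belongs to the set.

FIRST(<L>): from <L>::=epsilon we get {epsilon}; from <L>::=s we get {s}. So FIRST(<L>) = {epsilon, s}.
FIRST(<S>): from <S>::=epsilon we get {epsilon}; from <S>::=<H> <L> <S> we get {epsilon, r, s}. So FIRST(<S>) = {epsilon, r, s}.
FIRST(<H>): from <H>::=r we get {r}; from <H>::=<S> we get {epsilon, r, s}; from <H>::=epsilon we get {epsilon}. So FIRST(<H>) = {epsilon, r, s}.
FIRST(<H> <S> <L> <L>): take FIRST of each symbol in turn, carrying on past any symbol whose FIRST contains epsilon; result {epsilon, r, s}.

{epsilon, r, s}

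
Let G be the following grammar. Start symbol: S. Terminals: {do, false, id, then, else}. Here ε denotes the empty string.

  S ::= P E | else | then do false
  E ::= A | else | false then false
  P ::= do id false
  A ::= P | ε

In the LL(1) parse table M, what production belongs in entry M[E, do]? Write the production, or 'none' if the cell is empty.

FIRST(P): from P::=do id false we get {do}. So FIRST(P) = {do}.
FIRST(S): from S::=P E we get {do}; from S::=else we get {else}; from S::=then do false we get {then}. So FIRST(S) = {do, else, then}.
FIRST(A): from A::=P we get {do}; from A::=ε we get {ε}. So FIRST(A) = {ε, do}.
FIRST(E): from E::=A we get {ε, do}; from E::=else we get {else}; from E::=false then false we get {false}. So FIRST(E) = {ε, do, else, false}.
FOLLOW(S) includes $ since S is the start symbol.
FOLLOW(S): S appears on no right-hand side. Thus FOLLOW(S) = {$}.
FOLLOW(E): in S::=P E, the suffix after E is empty, so FOLLOW(E) ⊇ FOLLOW(S) = {$}. Thus FOLLOW(E) = {$}.
For E ::= A: FIRST(A) = {ε, do}, so it goes in M[E, t] for t ∈ {do}; since ε ∈ FIRST, also for every t ∈ FOLLOW(E) = {$}.
For E ::= else: FIRST(else) = {else}, so it goes in M[E, t] for t ∈ {else}.
For E ::= false then false: FIRST(false then false) = {false}, so it goes in M[E, t] for t ∈ {false}.

E ::= A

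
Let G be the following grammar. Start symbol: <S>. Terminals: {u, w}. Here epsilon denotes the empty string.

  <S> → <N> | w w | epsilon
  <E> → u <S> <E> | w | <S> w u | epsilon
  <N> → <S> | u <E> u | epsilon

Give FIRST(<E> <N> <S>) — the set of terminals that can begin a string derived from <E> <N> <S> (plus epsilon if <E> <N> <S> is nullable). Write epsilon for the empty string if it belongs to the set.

{epsilon, u, w}

FIRST(<S>) = {epsilon, u, w}  (via <N>)
FIRST(<E>) = {epsilon, u, w}  (via <S> w u)
FIRST(<N>) = {epsilon, u, w}  (via <S>)
FIRST(<E> <N> <S>): take FIRST of each symbol in turn, carrying on past any symbol whose FIRST contains epsilon; result {epsilon, u, w}.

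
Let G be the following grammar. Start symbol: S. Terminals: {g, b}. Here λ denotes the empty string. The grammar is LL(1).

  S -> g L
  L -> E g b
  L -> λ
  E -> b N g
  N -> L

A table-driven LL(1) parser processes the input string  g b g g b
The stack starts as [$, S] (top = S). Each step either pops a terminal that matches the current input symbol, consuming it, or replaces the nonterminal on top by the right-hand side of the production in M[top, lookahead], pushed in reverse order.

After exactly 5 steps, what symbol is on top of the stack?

step 1: stack=$ S  input=g b g g b $  — expand S -> g L
step 2: stack=$ L g  input=g b g g b $  — match g
step 3: stack=$ L  input=b g g b $  — expand L -> E g b
step 4: stack=$ b g E  input=b g g b $  — expand E -> b N g
step 5: stack=$ b g g N b  input=b g g b $  — match b
Stack after step 5: $ b g g N (top = N).

N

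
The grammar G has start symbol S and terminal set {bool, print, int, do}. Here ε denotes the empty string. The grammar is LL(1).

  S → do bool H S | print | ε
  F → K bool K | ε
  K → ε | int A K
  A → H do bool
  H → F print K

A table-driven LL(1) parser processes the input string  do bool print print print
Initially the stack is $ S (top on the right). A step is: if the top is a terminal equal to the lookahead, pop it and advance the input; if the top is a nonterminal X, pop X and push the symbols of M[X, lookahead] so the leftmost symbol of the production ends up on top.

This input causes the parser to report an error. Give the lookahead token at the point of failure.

step 1: stack=$ S  input=do bool print print print $  — expand S → do bool H S
step 2: stack=$ S H bool do  input=do bool print print print $  — match do
step 3: stack=$ S H bool  input=bool print print print $  — match bool
step 4: stack=$ S H  input=print print print $  — expand H → F print K
step 5: stack=$ S K print F  input=print print print $  — expand F → ε
step 6: stack=$ S K print  input=print print print $  — match print
step 7: stack=$ S K  input=print print $  — expand K → ε
step 8: stack=$ S  input=print print $  — expand S → print
step 9: stack=$ print  input=print print $  — match print
step 10: stack=$  input=print $  — error: stack empty but input remains

print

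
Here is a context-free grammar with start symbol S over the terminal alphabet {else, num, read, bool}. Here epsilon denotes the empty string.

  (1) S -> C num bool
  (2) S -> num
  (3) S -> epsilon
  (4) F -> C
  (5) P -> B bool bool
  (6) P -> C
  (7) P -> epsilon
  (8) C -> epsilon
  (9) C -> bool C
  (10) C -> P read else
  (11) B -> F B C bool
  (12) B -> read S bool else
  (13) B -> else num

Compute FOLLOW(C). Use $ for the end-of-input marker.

{bool, else, num, read}

FIRST(S): from S->C num bool we get {bool, else, num, read}; from S->num we get {num}; from S->epsilon we get {epsilon}. So FIRST(S) = {epsilon, bool, else, num, read}.
FIRST(F): from F->C we get {epsilon, bool, else, read}. So FIRST(F) = {epsilon, bool, else, read}.
FIRST(B): from B->F B C bool we get {bool, else, read}; from B->read S bool else we get {read}; from B->else num we get {else}. So FIRST(B) = {bool, else, read}.
FIRST(P): from P->B bool bool we get {bool, else, read}; from P->C we get {epsilon, bool, else, read}; from P->epsilon we get {epsilon}. So FIRST(P) = {epsilon, bool, else, read}.
FIRST(C): from C->epsilon we get {epsilon}; from C->bool C we get {bool}; from C->P read else we get {bool, else, read}. So FIRST(C) = {epsilon, bool, else, read}.
FOLLOW(S) includes $ since S is the start symbol.
FOLLOW(S): in B->read S bool else, S is followed by bool else with FIRST {bool}. Thus FOLLOW(S) = {$, bool}.
FOLLOW(F): in B->F B C bool, F is followed by B C bool with FIRST {bool, else, read}. Thus FOLLOW(F) = {bool, else, read}.
FOLLOW(P): in C->P read else, P is followed by read else with FIRST {read}. Thus FOLLOW(P) = {read}.
FOLLOW(C): in S->C num bool, C is followed by num bool with FIRST {num}; in F->C, the suffix after C is empty, so FOLLOW(C) ⊇ FOLLOW(F) = {bool, else, read}; in P->C, the suffix after C is empty, so FOLLOW(C) ⊇ FOLLOW(P) = {read}; in C->bool C, the suffix after C is empty (adds nothing new); in B->F B C bool, C is followed by bool with FIRST {bool}. Thus FOLLOW(C) = {bool, else, num, read}.
FOLLOW(B): in P->B bool bool, B is followed by bool bool with FIRST {bool}; in B->F B C bool, B is followed by C bool with FIRST {bool, else, read}. Thus FOLLOW(B) = {bool, else, read}.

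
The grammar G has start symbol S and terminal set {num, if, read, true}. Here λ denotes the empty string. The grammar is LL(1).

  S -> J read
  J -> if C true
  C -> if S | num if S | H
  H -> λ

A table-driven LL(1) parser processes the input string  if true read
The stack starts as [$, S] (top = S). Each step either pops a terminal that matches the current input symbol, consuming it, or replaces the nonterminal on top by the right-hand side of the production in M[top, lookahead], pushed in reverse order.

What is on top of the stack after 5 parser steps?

true

     Stack             Input           Action
  1  $ S               if true read $  expand S -> J read
  2  $ read J          if true read $  expand J -> if C true
  3  $ read true C if  if true read $  match if
  4  $ read true C     true read $     expand C -> H
  5  $ read true H     true read $     expand H -> λ
Stack after step 5: $ read true (top = true).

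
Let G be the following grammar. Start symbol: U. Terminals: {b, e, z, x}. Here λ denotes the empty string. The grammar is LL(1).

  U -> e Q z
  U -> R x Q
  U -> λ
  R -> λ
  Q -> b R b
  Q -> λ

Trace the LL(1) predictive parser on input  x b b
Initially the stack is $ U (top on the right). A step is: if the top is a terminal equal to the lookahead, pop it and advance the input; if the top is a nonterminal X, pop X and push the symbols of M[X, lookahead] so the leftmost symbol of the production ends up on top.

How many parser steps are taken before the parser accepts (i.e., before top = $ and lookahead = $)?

step 1: stack=$ U  input=x b b $  — expand U -> R x Q
step 2: stack=$ Q x R  input=x b b $  — expand R -> λ
step 3: stack=$ Q x  input=x b b $  — match x
step 4: stack=$ Q  input=b b $  — expand Q -> b R b
step 5: stack=$ b R b  input=b b $  — match b
step 6: stack=$ b R  input=b $  — expand R -> λ
step 7: stack=$ b  input=b $  — match b
Accept reached after 7 steps.

7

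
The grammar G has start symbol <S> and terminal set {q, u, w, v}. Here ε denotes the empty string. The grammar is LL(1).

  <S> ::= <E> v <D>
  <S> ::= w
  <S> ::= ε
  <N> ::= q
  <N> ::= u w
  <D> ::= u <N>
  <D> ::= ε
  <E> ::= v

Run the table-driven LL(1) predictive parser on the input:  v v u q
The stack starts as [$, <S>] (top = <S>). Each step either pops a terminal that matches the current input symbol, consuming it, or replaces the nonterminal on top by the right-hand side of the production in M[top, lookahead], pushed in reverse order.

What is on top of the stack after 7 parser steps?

q

     Stack        Input      Action
  1  $ <S>        v v u q $  expand <S> ::= <E> v <D>
  2  $ <D> v <E>  v v u q $  expand <E> ::= v
  3  $ <D> v v    v v u q $  match v
  4  $ <D> v      v u q $    match v
  5  $ <D>        u q $      expand <D> ::= u <N>
  6  $ <N> u      u q $      match u
  7  $ <N>        q $        expand <N> ::= q
Stack after step 7: $ q (top = q).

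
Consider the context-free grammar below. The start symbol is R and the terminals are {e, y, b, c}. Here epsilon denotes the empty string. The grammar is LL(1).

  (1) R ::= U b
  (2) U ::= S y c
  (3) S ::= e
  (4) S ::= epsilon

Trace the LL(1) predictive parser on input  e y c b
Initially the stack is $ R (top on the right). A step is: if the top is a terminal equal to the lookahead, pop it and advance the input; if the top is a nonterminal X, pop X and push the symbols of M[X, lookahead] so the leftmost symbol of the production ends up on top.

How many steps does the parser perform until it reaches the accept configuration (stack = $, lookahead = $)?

step 1: stack=$ R  input=e y c b $  — expand R ::= U b
step 2: stack=$ b U  input=e y c b $  — expand U ::= S y c
step 3: stack=$ b c y S  input=e y c b $  — expand S ::= e
step 4: stack=$ b c y e  input=e y c b $  — match e
step 5: stack=$ b c y  input=y c b $  — match y
step 6: stack=$ b c  input=c b $  — match c
step 7: stack=$ b  input=b $  — match b
Accept reached after 7 steps.

7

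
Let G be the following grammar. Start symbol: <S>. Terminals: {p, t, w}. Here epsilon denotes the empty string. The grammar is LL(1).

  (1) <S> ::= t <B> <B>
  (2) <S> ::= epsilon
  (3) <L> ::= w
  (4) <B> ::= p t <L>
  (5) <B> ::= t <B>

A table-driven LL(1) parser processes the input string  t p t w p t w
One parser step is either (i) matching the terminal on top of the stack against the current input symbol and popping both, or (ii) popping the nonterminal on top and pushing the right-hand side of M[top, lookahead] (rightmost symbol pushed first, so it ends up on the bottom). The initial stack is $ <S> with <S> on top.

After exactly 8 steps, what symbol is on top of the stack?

p

     Stack          Input            Action
  1  $ <S>          t p t w p t w $  expand <S> ::= t <B> <B>
  2  $ <B> <B> t    t p t w p t w $  match t
  3  $ <B> <B>      p t w p t w $    expand <B> ::= p t <L>
  4  $ <B> <L> t p  p t w p t w $    match p
  5  $ <B> <L> t    t w p t w $      match t
  6  $ <B> <L>      w p t w $        expand <L> ::= w
  7  $ <B> w        w p t w $        match w
  8  $ <B>          p t w $          expand <B> ::= p t <L>
Stack after step 8: $ <L> t p (top = p).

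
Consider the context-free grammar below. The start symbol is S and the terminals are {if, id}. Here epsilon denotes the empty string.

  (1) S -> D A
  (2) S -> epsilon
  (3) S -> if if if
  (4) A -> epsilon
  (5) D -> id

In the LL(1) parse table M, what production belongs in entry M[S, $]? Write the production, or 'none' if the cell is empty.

FIRST(A): from A->epsilon we get {epsilon}. So FIRST(A) = {epsilon}.
FIRST(D): from D->id we get {id}. So FIRST(D) = {id}.
FIRST(S): from S->D A we get {id}; from S->epsilon we get {epsilon}; from S->if if if we get {if}. So FIRST(S) = {epsilon, id, if}.
FOLLOW(S) includes $ since S is the start symbol.
FOLLOW(S): S appears on no right-hand side. Thus FOLLOW(S) = {$}.
For S -> D A: FIRST(D A) = {id}, so it goes in M[S, t] for t ∈ {id}.
For S -> epsilon: FIRST(epsilon) = {epsilon}, so it goes in M[S, t] for t ∈ {}; since epsilon ∈ FIRST, also for every t ∈ FOLLOW(S) = {$}.
For S -> if if if: FIRST(if if if) = {if}, so it goes in M[S, t] for t ∈ {if}.

S -> epsilon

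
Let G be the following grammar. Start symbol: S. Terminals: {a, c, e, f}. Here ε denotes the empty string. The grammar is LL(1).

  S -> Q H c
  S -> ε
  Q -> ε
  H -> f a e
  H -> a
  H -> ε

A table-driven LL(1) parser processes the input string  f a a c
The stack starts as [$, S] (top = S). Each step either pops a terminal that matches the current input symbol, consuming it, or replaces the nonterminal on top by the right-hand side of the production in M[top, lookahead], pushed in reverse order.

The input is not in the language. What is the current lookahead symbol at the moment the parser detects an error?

step 1: stack=$ S  input=f a a c $  — expand S -> Q H c
step 2: stack=$ c H Q  input=f a a c $  — expand Q -> ε
step 3: stack=$ c H  input=f a a c $  — expand H -> f a e
step 4: stack=$ c e a f  input=f a a c $  — match f
step 5: stack=$ c e a  input=a a c $  — match a
step 6: stack=$ c e  input=a c $  — error: top is terminal e but lookahead is a

a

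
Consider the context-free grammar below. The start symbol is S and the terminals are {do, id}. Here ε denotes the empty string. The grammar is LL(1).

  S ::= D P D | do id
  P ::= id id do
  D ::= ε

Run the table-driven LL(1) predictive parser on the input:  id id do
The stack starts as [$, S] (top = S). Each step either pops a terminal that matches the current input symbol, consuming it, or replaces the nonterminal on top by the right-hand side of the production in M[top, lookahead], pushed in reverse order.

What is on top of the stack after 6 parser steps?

     Stack         Input       Action
  1  $ S           id id do $  expand S ::= D P D
  2  $ D P D       id id do $  expand D ::= ε
  3  $ D P         id id do $  expand P ::= id id do
  4  $ D do id id  id id do $  match id
  5  $ D do id     id do $     match id
  6  $ D do        do $        match do
Stack after step 6: $ D (top = D).

D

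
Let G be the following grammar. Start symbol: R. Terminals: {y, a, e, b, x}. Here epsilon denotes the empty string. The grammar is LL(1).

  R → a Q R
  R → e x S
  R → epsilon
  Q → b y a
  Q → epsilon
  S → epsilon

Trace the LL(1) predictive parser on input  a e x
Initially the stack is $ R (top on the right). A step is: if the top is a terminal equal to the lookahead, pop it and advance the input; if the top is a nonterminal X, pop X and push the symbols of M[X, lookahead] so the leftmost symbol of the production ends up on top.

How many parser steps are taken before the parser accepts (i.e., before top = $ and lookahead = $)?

7

     Stack    Input    Action
  1  $ R      a e x $  expand R → a Q R
  2  $ R Q a  a e x $  match a
  3  $ R Q    e x $    expand Q → epsilon
  4  $ R      e x $    expand R → e x S
  5  $ S x e  e x $    match e
  6  $ S x    x $      match x
  7  $ S      $        expand S → epsilon
Accept reached after 7 steps.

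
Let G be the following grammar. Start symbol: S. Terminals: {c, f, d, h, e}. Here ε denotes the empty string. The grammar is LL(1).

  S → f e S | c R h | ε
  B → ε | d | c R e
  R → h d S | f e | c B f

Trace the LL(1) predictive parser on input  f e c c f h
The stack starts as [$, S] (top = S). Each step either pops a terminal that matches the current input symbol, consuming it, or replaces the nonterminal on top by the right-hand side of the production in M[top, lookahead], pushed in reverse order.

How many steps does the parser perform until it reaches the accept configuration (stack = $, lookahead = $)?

10

step 1: stack=$ S  input=f e c c f h $  — expand S → f e S
step 2: stack=$ S e f  input=f e c c f h $  — match f
step 3: stack=$ S e  input=e c c f h $  — match e
step 4: stack=$ S  input=c c f h $  — expand S → c R h
step 5: stack=$ h R c  input=c c f h $  — match c
step 6: stack=$ h R  input=c f h $  — expand R → c B f
step 7: stack=$ h f B c  input=c f h $  — match c
step 8: stack=$ h f B  input=f h $  — expand B → ε
step 9: stack=$ h f  input=f h $  — match f
step 10: stack=$ h  input=h $  — match h
Accept reached after 10 steps.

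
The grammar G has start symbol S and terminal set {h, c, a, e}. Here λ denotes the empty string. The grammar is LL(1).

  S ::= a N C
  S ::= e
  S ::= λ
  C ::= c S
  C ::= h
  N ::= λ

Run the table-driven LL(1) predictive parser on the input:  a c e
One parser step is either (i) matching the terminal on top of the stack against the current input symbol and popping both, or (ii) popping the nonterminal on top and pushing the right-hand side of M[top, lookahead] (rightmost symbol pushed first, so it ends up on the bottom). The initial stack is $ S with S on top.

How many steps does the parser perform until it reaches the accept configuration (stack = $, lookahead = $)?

     Stack    Input    Action
  1  $ S      a c e $  expand S ::= a N C
  2  $ C N a  a c e $  match a
  3  $ C N    c e $    expand N ::= λ
  4  $ C      c e $    expand C ::= c S
  5  $ S c    c e $    match c
  6  $ S      e $      expand S ::= e
  7  $ e      e $      match e
Accept reached after 7 steps.

7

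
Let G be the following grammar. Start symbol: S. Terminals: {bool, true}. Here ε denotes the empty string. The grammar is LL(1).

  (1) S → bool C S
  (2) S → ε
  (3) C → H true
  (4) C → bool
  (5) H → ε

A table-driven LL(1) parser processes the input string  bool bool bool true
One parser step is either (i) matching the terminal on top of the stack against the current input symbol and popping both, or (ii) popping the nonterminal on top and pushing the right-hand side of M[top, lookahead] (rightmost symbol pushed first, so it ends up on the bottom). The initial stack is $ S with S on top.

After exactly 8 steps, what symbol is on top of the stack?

true

step 1: stack=$ S  input=bool bool bool true $  — expand S → bool C S
step 2: stack=$ S C bool  input=bool bool bool true $  — match bool
step 3: stack=$ S C  input=bool bool true $  — expand C → bool
step 4: stack=$ S bool  input=bool bool true $  — match bool
step 5: stack=$ S  input=bool true $  — expand S → bool C S
step 6: stack=$ S C bool  input=bool true $  — match bool
step 7: stack=$ S C  input=true $  — expand C → H true
step 8: stack=$ S true H  input=true $  — expand H → ε
Stack after step 8: $ S true (top = true).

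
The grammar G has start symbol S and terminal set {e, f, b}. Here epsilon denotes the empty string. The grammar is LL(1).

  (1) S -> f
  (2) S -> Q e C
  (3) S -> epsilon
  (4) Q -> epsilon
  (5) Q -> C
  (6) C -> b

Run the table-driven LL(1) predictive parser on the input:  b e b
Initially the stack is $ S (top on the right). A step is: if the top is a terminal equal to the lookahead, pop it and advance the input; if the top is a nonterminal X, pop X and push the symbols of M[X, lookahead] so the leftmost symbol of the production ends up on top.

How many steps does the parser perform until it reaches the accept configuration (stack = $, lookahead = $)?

7

     Stack    Input    Action
  1  $ S      b e b $  expand S -> Q e C
  2  $ C e Q  b e b $  expand Q -> C
  3  $ C e C  b e b $  expand C -> b
  4  $ C e b  b e b $  match b
  5  $ C e    e b $    match e
  6  $ C      b $      expand C -> b
  7  $ b      b $      match b
Accept reached after 7 steps.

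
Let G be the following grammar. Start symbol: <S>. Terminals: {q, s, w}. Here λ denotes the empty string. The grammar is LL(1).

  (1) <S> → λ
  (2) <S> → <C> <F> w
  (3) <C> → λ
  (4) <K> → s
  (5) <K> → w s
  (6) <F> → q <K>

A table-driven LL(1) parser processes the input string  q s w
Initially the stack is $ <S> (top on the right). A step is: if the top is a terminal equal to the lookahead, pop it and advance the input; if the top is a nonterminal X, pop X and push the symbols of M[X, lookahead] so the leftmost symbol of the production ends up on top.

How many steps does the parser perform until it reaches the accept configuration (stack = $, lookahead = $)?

step 1: stack=$ <S>  input=q s w $  — expand <S> → <C> <F> w
step 2: stack=$ w <F> <C>  input=q s w $  — expand <C> → λ
step 3: stack=$ w <F>  input=q s w $  — expand <F> → q <K>
step 4: stack=$ w <K> q  input=q s w $  — match q
step 5: stack=$ w <K>  input=s w $  — expand <K> → s
step 6: stack=$ w s  input=s w $  — match s
step 7: stack=$ w  input=w $  — match w
Accept reached after 7 steps.

7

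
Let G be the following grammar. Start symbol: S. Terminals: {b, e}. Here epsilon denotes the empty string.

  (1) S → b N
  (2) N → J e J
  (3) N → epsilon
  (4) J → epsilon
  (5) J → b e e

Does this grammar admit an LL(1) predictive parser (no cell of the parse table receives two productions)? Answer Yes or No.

FIRST(S) = {b}
FIRST(N) = {epsilon, b, e}
FIRST(J) = {epsilon, b}
FOLLOW(S) = {$}
FOLLOW(N) = {$}
FOLLOW(J) = {$, e}
Each cell of M receives at most one production.

Yes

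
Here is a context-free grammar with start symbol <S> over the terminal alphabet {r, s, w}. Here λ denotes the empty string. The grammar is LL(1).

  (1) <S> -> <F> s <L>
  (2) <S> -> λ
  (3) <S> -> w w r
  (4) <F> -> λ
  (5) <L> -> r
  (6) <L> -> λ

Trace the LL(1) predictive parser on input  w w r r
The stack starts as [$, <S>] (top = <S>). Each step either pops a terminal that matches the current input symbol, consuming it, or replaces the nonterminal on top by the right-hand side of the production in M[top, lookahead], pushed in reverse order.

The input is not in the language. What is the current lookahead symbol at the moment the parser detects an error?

     Stack    Input      Action
  1  $ <S>    w w r r $  expand <S> -> w w r
  2  $ r w w  w w r r $  match w
  3  $ r w    w r r $    match w
  4  $ r      r r $      match r
  5  $        r $        error: stack empty but input remains

r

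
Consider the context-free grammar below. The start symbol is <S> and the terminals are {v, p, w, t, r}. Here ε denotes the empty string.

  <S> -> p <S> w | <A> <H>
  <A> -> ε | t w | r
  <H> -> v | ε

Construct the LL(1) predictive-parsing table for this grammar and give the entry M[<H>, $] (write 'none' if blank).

<H> -> ε

FIRST(<A>) = {ε, r, t}
FIRST(<H>) = {ε, v}
FIRST(<S>) = {ε, p, r, t, v}  (via <A> <H>)
FOLLOW(<S>) includes $ since <S> is the start symbol.
FOLLOW(<S>): in <S>->p <S> w, <S> is followed by w with FIRST {w}. Thus FOLLOW(<S>) = {$, w}.
FOLLOW(<H>): in <S>-><A> <H>, the suffix after <H> is empty, so FOLLOW(<H>) ⊇ FOLLOW(<S>) = {$, w}. Thus FOLLOW(<H>) = {$, w}.
For <H> -> v: FIRST(v) = {v}, so it goes in M[<H>, t] for t ∈ {v}.
For <H> -> ε: FIRST(ε) = {ε}, so it goes in M[<H>, t] for t ∈ {}; since ε ∈ FIRST, also for every t ∈ FOLLOW(<H>) = {$, w}.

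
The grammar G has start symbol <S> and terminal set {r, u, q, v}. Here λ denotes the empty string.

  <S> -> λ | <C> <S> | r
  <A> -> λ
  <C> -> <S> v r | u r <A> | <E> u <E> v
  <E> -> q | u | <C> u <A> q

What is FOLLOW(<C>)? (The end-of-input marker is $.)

FIRST(<A>) = {λ}
FIRST(<S>) = {λ, q, r, u, v}  (via <C> <S>)
FIRST(<C>) = {q, r, u, v}  (via <S> v r, <E> u <E> v)
FIRST(<E>) = {q, r, u, v}  (via <C> u <A> q)
FOLLOW(<S>) includes $ since <S> is the start symbol.
FOLLOW(<S>): in <S>-><C> <S>, the suffix after <S> is empty (adds nothing new); in <C>-><S> v r, <S> is followed by v r with FIRST {v}. Thus FOLLOW(<S>) = {$, v}.
FOLLOW(<C>): in <S>-><C> <S>, <C> is followed by <S> with FIRST {λ, q, r, u, v}; in <S>-><C> <S>, the suffix after <C> is nullable, so FOLLOW(<C>) ⊇ FOLLOW(<S>) = {$, v}; in <E>-><C> u <A> q, <C> is followed by u <A> q with FIRST {u}. Thus FOLLOW(<C>) = {$, q, r, u, v}.
FOLLOW(<A>): in <C>->u r <A>, the suffix after <A> is empty, so FOLLOW(<A>) ⊇ FOLLOW(<C>) = {$, q, r, u, v}; in <E>-><C> u <A> q, <A> is followed by q with FIRST {q}. Thus FOLLOW(<A>) = {$, q, r, u, v}.
FOLLOW(<E>): in <C>-><E> u <E> v (occurrence 1), <E> is followed by u <E> v with FIRST {u}; in <C>-><E> u <E> v (occurrence 2), <E> is followed by v with FIRST {v}. Thus FOLLOW(<E>) = {u, v}.

{$, q, r, u, v}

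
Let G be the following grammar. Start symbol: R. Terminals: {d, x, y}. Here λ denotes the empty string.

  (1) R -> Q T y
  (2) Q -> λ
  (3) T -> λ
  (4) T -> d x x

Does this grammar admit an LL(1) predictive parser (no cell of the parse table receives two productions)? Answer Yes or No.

Yes

FIRST(R) = {d, y}
FIRST(Q) = {λ}
FIRST(T) = {λ, d}
FOLLOW(R) = {$}
FOLLOW(Q) = {d, y}
FOLLOW(T) = {y}
Each cell of M receives at most one production.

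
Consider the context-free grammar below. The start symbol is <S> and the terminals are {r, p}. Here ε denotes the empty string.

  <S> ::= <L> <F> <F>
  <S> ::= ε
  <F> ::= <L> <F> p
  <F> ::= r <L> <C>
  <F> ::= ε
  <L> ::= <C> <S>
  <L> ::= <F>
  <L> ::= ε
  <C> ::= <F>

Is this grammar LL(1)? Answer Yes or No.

No

FIRST(<S>) = {ε, p, r}
FIRST(<F>) = {ε, p, r}
FIRST(<L>) = {ε, p, r}
FIRST(<C>) = {ε, p, r}
FOLLOW(<S>) = {$, p, r}
FOLLOW(<F>) = {$, p, r}
FOLLOW(<L>) = {$, p, r}
FOLLOW(<C>) = {$, p, r}
Cell M[<F>, p] receives both <F> ::= <L> <F> p and <F> ::= ε — the grammar is not LL(1).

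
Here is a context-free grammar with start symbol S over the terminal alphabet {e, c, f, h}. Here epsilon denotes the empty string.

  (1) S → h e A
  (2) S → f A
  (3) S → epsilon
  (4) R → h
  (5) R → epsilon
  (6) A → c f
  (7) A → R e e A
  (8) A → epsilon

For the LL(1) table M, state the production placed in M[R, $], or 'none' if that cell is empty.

FIRST(S) = {epsilon, f, h}
FIRST(R) = {epsilon, h}
FIRST(A) = {epsilon, c, e, h}  (via R e e A)
FOLLOW(S) includes $ since S is the start symbol.
FOLLOW(R): in A→R e e A, R is followed by e e A with FIRST {e}. Thus FOLLOW(R) = {e}.
For R → h: FIRST(h) = {h}, so it goes in M[R, t] for t ∈ {h}.
For R → epsilon: FIRST(epsilon) = {epsilon}, so it goes in M[R, t] for t ∈ {}; since epsilon ∈ FIRST, also for every t ∈ FOLLOW(R) = {e}.
None of these place a production in M[R, $].

none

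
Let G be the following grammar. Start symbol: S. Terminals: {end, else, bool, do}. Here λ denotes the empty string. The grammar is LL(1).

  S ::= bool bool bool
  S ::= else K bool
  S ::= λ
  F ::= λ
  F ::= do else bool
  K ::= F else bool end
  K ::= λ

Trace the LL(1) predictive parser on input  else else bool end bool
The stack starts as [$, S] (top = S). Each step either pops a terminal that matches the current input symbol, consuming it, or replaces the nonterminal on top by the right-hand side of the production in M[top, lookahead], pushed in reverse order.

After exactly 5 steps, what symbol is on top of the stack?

     Stack                   Input                      Action
  1  $ S                     else else bool end bool $  expand S ::= else K bool
  2  $ bool K else           else else bool end bool $  match else
  3  $ bool K                else bool end bool $       expand K ::= F else bool end
  4  $ bool end bool else F  else bool end bool $       expand F ::= λ
  5  $ bool end bool else    else bool end bool $       match else
Stack after step 5: $ bool end bool (top = bool).

bool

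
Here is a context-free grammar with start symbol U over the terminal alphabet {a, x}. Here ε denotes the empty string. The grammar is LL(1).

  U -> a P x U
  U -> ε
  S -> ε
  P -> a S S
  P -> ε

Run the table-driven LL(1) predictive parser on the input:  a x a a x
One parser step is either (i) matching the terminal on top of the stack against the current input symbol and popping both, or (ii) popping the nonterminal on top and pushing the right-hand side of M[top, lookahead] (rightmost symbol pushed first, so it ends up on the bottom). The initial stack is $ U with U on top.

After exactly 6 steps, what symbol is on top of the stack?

P

     Stack      Input        Action
  1  $ U        a x a a x $  expand U -> a P x U
  2  $ U x P a  a x a a x $  match a
  3  $ U x P    x a a x $    expand P -> ε
  4  $ U x      x a a x $    match x
  5  $ U        a a x $      expand U -> a P x U
  6  $ U x P a  a a x $      match a
Stack after step 6: $ U x P (top = P).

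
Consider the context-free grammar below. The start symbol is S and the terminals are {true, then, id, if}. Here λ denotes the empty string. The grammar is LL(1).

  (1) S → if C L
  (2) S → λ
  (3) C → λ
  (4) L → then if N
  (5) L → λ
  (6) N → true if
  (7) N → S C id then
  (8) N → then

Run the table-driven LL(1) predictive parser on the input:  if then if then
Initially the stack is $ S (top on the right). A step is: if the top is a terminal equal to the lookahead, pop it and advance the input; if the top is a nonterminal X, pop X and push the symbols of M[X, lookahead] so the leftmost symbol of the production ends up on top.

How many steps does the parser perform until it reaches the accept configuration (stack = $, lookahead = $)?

8

step 1: stack=$ S  input=if then if then $  — expand S → if C L
step 2: stack=$ L C if  input=if then if then $  — match if
step 3: stack=$ L C  input=then if then $  — expand C → λ
step 4: stack=$ L  input=then if then $  — expand L → then if N
step 5: stack=$ N if then  input=then if then $  — match then
step 6: stack=$ N if  input=if then $  — match if
step 7: stack=$ N  input=then $  — expand N → then
step 8: stack=$ then  input=then $  — match then
Accept reached after 8 steps.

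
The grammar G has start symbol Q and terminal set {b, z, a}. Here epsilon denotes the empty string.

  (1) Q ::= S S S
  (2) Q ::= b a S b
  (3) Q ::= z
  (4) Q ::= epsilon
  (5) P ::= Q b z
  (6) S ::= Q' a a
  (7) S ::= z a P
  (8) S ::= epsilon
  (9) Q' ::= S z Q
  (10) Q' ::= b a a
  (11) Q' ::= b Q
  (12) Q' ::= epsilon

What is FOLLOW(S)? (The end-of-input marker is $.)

FIRST(Q) = {epsilon, a, b, z}  (via S S S)
FIRST(P) = {a, b, z}  (via Q b z)
FIRST(S) = {epsilon, a, b, z}  (via Q' a a)
FIRST(Q') = {epsilon, a, b, z}  (via S z Q)
FOLLOW(Q) includes $ since Q is the start symbol.
FOLLOW(Q'): in S::=Q' a a, Q' is followed by a a with FIRST {a}. Thus FOLLOW(Q') = {a}.
FOLLOW(Q): in P::=Q b z, Q is followed by b z with FIRST {b}; in Q'::=S z Q, the suffix after Q is empty, so FOLLOW(Q) ⊇ FOLLOW(Q') = {a}; in Q'::=b Q, the suffix after Q is empty, so FOLLOW(Q) ⊇ FOLLOW(Q') = {a}. Thus FOLLOW(Q) = {$, a, b}.
FOLLOW(S): in Q::=S S S (occurrence 1), S is followed by S S with FIRST {epsilon, a, b, z}; in Q::=S S S (occurrence 1), the suffix after S is nullable, so FOLLOW(S) ⊇ FOLLOW(Q) = {$, a, b}; in Q::=S S S (occurrence 2), S is followed by S with FIRST {epsilon, a, b, z}; in Q::=S S S (occurrence 2), the suffix after S is nullable, so FOLLOW(S) ⊇ FOLLOW(Q) = {$, a, b}; in Q::=S S S (occurrence 3), the suffix after S is empty, so FOLLOW(S) ⊇ FOLLOW(Q) = {$, a, b}; in Q::=b a S b, S is followed by b with FIRST {b}; in Q'::=S z Q, S is followed by z Q with FIRST {z}. Thus FOLLOW(S) = {$, a, b, z}.
FOLLOW(P): in S::=z a P, the suffix after P is empty, so FOLLOW(P) ⊇ FOLLOW(S) = {$, a, b, z}. Thus FOLLOW(P) = {$, a, b, z}.

{$, a, b, z}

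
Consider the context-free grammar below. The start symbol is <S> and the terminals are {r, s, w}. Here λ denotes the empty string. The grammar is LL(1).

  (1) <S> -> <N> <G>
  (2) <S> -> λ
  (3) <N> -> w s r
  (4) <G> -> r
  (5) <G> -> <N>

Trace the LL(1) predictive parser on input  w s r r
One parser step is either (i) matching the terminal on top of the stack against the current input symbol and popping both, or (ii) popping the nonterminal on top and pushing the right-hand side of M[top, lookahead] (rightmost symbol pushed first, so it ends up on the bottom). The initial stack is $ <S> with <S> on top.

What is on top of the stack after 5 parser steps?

     Stack        Input      Action
  1  $ <S>        w s r r $  expand <S> -> <N> <G>
  2  $ <G> <N>    w s r r $  expand <N> -> w s r
  3  $ <G> r s w  w s r r $  match w
  4  $ <G> r s    s r r $    match s
  5  $ <G> r      r r $      match r
Stack after step 5: $ <G> (top = <G>).

<G>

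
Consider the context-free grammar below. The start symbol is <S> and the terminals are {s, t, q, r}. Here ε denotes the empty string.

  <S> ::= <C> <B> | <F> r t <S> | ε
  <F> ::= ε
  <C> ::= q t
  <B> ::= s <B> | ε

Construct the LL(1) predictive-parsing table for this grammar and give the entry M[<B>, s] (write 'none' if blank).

FIRST(<F>) = {ε}
FIRST(<C>) = {q}
FIRST(<B>) = {ε, s}
FIRST(<S>) = {ε, q, r}  (via <C> <B>, <F> r t <S>)
FOLLOW(<S>) includes $ since <S> is the start symbol.
FOLLOW(<S>): in <S>::=<F> r t <S>, the suffix after <S> is empty (adds nothing new). Thus FOLLOW(<S>) = {$}.
FOLLOW(<B>): in <S>::=<C> <B>, the suffix after <B> is empty, so FOLLOW(<B>) ⊇ FOLLOW(<S>) = {$}; in <B>::=s <B>, the suffix after <B> is empty (adds nothing new). Thus FOLLOW(<B>) = {$}.
For <B> ::= s <B>: FIRST(s <B>) = {s}, so it goes in M[<B>, t] for t ∈ {s}.
For <B> ::= ε: FIRST(ε) = {ε}, so it goes in M[<B>, t] for t ∈ {}; since ε ∈ FIRST, also for every t ∈ FOLLOW(<B>) = {$}.

<B> ::= s <B>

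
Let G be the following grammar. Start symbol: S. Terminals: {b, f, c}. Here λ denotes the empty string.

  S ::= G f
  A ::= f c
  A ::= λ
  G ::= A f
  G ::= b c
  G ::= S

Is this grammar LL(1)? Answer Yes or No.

No

FIRST(S) = {b, f}
FIRST(A) = {λ, f}
FIRST(G) = {b, f}
FOLLOW(S) = {$, f}
FOLLOW(A) = {f}
FOLLOW(G) = {f}
Cell M[A, f] receives both A ::= f c and A ::= λ — the grammar is not LL(1).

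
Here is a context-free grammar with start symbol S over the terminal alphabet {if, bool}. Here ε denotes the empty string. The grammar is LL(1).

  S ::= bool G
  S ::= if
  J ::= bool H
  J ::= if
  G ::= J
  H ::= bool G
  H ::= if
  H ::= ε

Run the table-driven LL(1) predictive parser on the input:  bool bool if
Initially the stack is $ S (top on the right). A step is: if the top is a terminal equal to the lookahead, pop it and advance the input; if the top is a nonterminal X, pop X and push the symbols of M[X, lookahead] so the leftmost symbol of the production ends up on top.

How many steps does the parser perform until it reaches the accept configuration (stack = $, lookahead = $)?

step 1: stack=$ S  input=bool bool if $  — expand S ::= bool G
step 2: stack=$ G bool  input=bool bool if $  — match bool
step 3: stack=$ G  input=bool if $  — expand G ::= J
step 4: stack=$ J  input=bool if $  — expand J ::= bool H
step 5: stack=$ H bool  input=bool if $  — match bool
step 6: stack=$ H  input=if $  — expand H ::= if
step 7: stack=$ if  input=if $  — match if
Accept reached after 7 steps.

7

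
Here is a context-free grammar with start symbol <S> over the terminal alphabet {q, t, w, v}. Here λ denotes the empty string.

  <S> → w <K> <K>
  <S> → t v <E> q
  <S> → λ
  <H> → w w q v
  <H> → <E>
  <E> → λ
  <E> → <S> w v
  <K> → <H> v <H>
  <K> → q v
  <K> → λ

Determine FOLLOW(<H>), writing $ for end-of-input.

FIRST(<S>): from <S>→w <K> <K> we get {w}; from <S>→t v <E> q we get {t}; from <S>→λ we get {λ}. So FIRST(<S>) = {λ, t, w}.
FIRST(<E>): from <E>→λ we get {λ}; from <E>→<S> w v we get {t, w}. So FIRST(<E>) = {λ, t, w}.
FIRST(<H>): from <H>→w w q v we get {w}; from <H>→<E> we get {λ, t, w}. So FIRST(<H>) = {λ, t, w}.
FIRST(<K>): from <K>→<H> v <H> we get {t, v, w}; from <K>→q v we get {q}; from <K>→λ we get {λ}. So FIRST(<K>) = {λ, q, t, v, w}.
FOLLOW(<S>) includes $ since <S> is the start symbol.
FOLLOW(<S>): in <E>→<S> w v, <S> is followed by w v with FIRST {w}. Thus FOLLOW(<S>) = {$, w}.
FOLLOW(<K>): in <S>→w <K> <K> (occurrence 1), <K> is followed by <K> with FIRST {λ, q, t, v, w}; in <S>→w <K> <K> (occurrence 1), the suffix after <K> is nullable, so FOLLOW(<K>) ⊇ FOLLOW(<S>) = {$, w}; in <S>→w <K> <K> (occurrence 2), the suffix after <K> is empty, so FOLLOW(<K>) ⊇ FOLLOW(<S>) = {$, w}. Thus FOLLOW(<K>) = {$, q, t, v, w}.
FOLLOW(<H>): in <K>→<H> v <H> (occurrence 1), <H> is followed by v <H> with FIRST {v}; in <K>→<H> v <H> (occurrence 2), the suffix after <H> is empty, so FOLLOW(<H>) ⊇ FOLLOW(<K>) = {$, q, t, v, w}. Thus FOLLOW(<H>) = {$, q, t, v, w}.
FOLLOW(<E>): in <S>→t v <E> q, <E> is followed by q with FIRST {q}; in <H>→<E>, the suffix after <E> is empty, so FOLLOW(<E>) ⊇ FOLLOW(<H>) = {$, q, t, v, w}. Thus FOLLOW(<E>) = {$, q, t, v, w}.

{$, q, t, v, w}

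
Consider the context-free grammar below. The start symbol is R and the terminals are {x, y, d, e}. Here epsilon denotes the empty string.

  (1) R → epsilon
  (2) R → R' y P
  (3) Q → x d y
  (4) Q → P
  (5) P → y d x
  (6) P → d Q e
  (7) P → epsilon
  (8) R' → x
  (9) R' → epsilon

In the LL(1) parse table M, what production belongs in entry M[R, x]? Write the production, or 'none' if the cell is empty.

R → R' y P

FIRST(P) = {epsilon, d, y}
FIRST(R') = {epsilon, x}
FIRST(R) = {epsilon, x, y}  (via R' y P)
FIRST(Q) = {epsilon, d, x, y}  (via P)
FOLLOW(R) includes $ since R is the start symbol.
FOLLOW(R): R appears on no right-hand side. Thus FOLLOW(R) = {$}.
For R → epsilon: FIRST(epsilon) = {epsilon}, so it goes in M[R, t] for t ∈ {}; since epsilon ∈ FIRST, also for every t ∈ FOLLOW(R) = {$}.
For R → R' y P: FIRST(R' y P) = {x, y}, so it goes in M[R, t] for t ∈ {x, y}.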